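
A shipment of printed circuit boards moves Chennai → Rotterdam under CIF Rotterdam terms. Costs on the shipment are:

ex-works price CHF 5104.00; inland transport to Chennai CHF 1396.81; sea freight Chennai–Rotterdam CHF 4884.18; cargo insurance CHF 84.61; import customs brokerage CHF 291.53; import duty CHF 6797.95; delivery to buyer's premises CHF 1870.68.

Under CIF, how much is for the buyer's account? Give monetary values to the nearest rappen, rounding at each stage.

Buyer's account: CHF 8960.16

CIF: the seller pays costs through ocean freight and marine insurance to the destination port.
Seller's account: goods 5104.00 + inland to port 1396.81 + freight 4884.18 + insurance 84.61 = 11469.60
Buyer's account: brokerage 291.53 + duty 6797.95 + delivery 1870.68 = 8960.16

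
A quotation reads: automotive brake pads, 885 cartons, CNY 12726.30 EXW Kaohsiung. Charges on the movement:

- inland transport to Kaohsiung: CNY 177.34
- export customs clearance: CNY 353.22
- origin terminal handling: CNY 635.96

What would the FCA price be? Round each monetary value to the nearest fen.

FCA price: CNY 13256.86

Not relevant to the conversion: origin terminal — on the buyer under both terms; not part of either seller's price.
From EXW to FCA, the seller additionally bears: inland to port, export clearance.
FCA price = 12726.30 + 177.34 + 353.22 = 13256.86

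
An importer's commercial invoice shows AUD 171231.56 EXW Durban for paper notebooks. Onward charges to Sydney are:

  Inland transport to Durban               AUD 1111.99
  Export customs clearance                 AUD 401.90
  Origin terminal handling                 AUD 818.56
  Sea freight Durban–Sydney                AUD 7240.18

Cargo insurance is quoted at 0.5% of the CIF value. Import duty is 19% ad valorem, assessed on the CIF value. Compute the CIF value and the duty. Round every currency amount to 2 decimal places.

Let C be the CIF value. C = EXW price + pre-shipment costs + freight + 0.5% × C
C − 0.5% × C = 171231.56 + 1111.99 + 401.90 + 818.56 + 7240.18
0.995 × C = 180804.19
C = 180804.19 / 0.995 = 181712.75
Insurance premium = 0.5% × 181712.75 = 908.56
Import duty = 181712.75 × 19% = 34525.42

CIF value: AUD 181712.75; import duty: AUD 34525.42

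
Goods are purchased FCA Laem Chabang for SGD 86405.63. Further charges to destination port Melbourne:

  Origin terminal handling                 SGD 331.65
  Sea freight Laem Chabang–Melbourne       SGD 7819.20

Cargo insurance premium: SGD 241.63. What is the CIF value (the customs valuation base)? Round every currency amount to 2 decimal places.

CIF = FCA price + pre-shipment costs + freight + insurance
CIF = 86405.63 + 331.65 + 7819.20 + 241.63 = 94798.11

CIF value: SGD 94798.11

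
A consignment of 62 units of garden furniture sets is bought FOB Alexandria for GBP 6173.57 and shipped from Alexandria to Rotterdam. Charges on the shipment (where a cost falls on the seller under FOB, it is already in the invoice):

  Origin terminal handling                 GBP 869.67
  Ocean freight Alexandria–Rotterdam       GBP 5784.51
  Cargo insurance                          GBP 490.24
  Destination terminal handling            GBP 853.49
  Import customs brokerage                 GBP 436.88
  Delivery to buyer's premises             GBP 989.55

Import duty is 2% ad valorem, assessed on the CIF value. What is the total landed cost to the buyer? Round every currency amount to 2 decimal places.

FOB: the seller bears costs until goods are on board at the origin port; the buyer bears freight, insurance and all costs thereafter.
Already in the invoice (seller's account under FOB): origin terminal — exclude.
CIF value = FOB price + freight + insurance = 6173.57 + 5784.51 + 490.24 = 12448.32
Import duty = 12448.32 × 2% = 248.97
Buyer bears: freight 5784.51 + insurance 490.24 + destination terminal 853.49 + brokerage 436.88 + delivery 989.55 + duty 248.97 = 8803.64
Landed cost = invoice 6173.57 + 8803.64 = 14977.21

Total landed cost: GBP 14977.21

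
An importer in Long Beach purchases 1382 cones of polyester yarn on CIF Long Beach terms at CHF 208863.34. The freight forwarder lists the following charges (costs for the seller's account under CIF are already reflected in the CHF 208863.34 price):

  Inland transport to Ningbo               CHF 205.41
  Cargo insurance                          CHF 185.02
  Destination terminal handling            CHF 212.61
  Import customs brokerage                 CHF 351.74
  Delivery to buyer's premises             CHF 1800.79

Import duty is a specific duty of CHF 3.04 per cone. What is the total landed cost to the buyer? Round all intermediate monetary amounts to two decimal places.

Total landed cost: CHF 215429.76

CIF: the seller pays costs through ocean freight and marine insurance to the destination port.
Already in the invoice (seller's account under CIF): inland to port, insurance — exclude.
The CIF price already equals the CIF value: 208863.34
Import duty = 1382 × 3.04 = 4201.28
Buyer bears: destination terminal 212.61 + brokerage 351.74 + delivery 1800.79 + duty 4201.28 = 6566.42
Landed cost = invoice 208863.34 + 6566.42 = 215429.76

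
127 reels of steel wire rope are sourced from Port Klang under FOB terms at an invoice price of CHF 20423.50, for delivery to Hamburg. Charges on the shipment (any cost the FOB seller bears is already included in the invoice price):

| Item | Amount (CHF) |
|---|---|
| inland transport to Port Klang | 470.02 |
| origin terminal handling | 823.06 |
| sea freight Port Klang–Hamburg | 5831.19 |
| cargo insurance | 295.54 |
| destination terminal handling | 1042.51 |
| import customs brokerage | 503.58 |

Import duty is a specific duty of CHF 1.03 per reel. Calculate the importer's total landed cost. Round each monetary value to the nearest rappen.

FOB: the seller bears costs until goods are on board at the origin port; the buyer bears freight, insurance and all costs thereafter.
Already in the invoice (seller's account under FOB): inland to port, origin terminal — exclude.
CIF value = FOB price + freight + insurance = 20423.50 + 5831.19 + 295.54 = 26550.23
Import duty = 127 × 1.03 = 130.81
Buyer bears: freight 5831.19 + insurance 295.54 + destination terminal 1042.51 + brokerage 503.58 + duty 130.81 = 7803.63
Landed cost = invoice 20423.50 + 7803.63 = 28227.13

Total landed cost: CHF 28227.13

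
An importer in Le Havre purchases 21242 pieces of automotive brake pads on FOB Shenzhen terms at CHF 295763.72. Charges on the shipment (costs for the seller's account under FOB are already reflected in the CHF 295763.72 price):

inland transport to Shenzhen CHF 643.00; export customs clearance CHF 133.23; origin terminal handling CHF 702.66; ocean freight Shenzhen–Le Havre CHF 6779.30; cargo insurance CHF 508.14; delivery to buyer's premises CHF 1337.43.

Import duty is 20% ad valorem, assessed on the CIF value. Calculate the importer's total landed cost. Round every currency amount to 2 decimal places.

Total landed cost: CHF 364998.82

FOB: the seller bears costs until goods are on board at the origin port; the buyer bears freight, insurance and all costs thereafter.
Already in the invoice (seller's account under FOB): inland to port, export clearance, origin terminal — exclude.
CIF value = FOB price + freight + insurance = 295763.72 + 6779.30 + 508.14 = 303051.16
Import duty = 303051.16 × 20% = 60610.23
Buyer bears: freight 6779.30 + insurance 508.14 + delivery 1337.43 + duty 60610.23 = 69235.10
Landed cost = invoice 295763.72 + 69235.10 = 364998.82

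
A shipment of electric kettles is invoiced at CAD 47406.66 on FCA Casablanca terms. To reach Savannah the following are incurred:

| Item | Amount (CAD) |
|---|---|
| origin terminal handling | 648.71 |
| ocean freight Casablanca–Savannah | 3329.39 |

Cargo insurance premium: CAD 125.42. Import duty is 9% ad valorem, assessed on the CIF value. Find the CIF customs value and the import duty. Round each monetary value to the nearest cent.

CIF = FCA price + pre-shipment costs + freight + insurance
CIF = 47406.66 + 648.71 + 3329.39 + 125.42 = 51510.18
Import duty = 51510.18 × 9% = 4635.92

CIF value: CAD 51510.18; import duty: CAD 4635.92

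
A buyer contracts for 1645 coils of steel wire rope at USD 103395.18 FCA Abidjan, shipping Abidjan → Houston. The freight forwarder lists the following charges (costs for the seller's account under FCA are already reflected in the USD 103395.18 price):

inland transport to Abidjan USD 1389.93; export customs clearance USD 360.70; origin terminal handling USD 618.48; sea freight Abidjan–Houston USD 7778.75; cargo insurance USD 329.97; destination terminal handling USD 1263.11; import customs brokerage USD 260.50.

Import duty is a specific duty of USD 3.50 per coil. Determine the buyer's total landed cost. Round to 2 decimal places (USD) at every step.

Total landed cost: USD 119403.49

FCA: the seller delivers export-cleared goods to the carrier; the buyer bears costs from that point.
Already in the invoice (seller's account under FCA): inland to port, export clearance — exclude.
CIF value = FCA price + origin terminal + freight + insurance = 103395.18 + 618.48 + 7778.75 + 329.97 = 112122.38
Import duty = 1645 × 3.50 = 5757.50
Buyer bears: origin terminal 618.48 + freight 7778.75 + insurance 329.97 + destination terminal 1263.11 + brokerage 260.50 + duty 5757.50 = 16008.31
Landed cost = invoice 103395.18 + 16008.31 = 119403.49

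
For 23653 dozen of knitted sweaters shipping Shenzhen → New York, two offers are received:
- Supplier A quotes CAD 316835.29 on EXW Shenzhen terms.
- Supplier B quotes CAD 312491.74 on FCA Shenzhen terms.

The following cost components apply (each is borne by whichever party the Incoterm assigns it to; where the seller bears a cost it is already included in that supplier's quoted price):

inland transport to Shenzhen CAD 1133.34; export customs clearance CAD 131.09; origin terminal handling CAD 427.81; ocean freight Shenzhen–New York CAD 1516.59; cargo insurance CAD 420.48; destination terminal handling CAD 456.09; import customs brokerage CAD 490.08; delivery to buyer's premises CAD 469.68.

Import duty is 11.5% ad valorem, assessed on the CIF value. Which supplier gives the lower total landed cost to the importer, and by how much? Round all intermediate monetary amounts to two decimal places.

Supplier B is cheaper by CAD 6252.90

Supplier A (EXW):
CIF value = EXW price + inland to port + export clearance + origin terminal + freight + insurance = 316835.29 + 1133.34 + 131.09 + 427.81 + 1516.59 + 420.48 = 320464.60
Import duty = 320464.60 × 11.5% = 36853.43
Buyer bears (A): 1133.34 + 131.09 + 427.81 + 1516.59 + 420.48 + 456.09 + 490.08 + 469.68 = 5045.16
Landed cost (A) = invoice 316835.29 + 5045.16 + duty 36853.43 = 358733.88
Supplier B (FCA):
CIF value = FCA price + origin terminal + freight + insurance = 312491.74 + 427.81 + 1516.59 + 420.48 = 314856.62
Import duty = 314856.62 × 11.5% = 36208.51
Buyer bears (B): 427.81 + 1516.59 + 420.48 + 456.09 + 490.08 + 469.68 = 3780.73
Landed cost (B) = invoice 312491.74 + 3780.73 + duty 36208.51 = 352480.98
Difference = |358733.88 − 352480.98| = 6252.90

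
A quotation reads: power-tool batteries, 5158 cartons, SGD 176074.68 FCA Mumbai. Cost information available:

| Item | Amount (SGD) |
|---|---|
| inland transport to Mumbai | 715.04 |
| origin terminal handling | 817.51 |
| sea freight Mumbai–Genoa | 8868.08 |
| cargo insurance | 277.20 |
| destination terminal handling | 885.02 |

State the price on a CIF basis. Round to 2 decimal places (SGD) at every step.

Not relevant to the conversion: inland to port — on the seller under both FCA and CIF; already in the FCA price and stays in the CIF price. destination terminal — on the buyer under both terms; not part of either seller's price.
From FCA to CIF, the seller additionally bears: origin terminal, freight, insurance.
CIF price = 176074.68 + 817.51 + 8868.08 + 277.20 = 186037.47

CIF price: SGD 186037.47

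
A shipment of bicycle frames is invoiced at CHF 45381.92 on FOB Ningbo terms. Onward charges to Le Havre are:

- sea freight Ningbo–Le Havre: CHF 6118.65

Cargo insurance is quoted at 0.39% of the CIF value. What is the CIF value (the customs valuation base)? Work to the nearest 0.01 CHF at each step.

CIF value: CHF 51702.21

Let C be the CIF value. C = FOB price + freight + 0.39% × C
C − 0.39% × C = 45381.92 + 6118.65
0.9961 × C = 51500.57
C = 51500.57 / 0.9961 = 51702.21
Insurance premium = 0.39% × 51702.21 = 201.64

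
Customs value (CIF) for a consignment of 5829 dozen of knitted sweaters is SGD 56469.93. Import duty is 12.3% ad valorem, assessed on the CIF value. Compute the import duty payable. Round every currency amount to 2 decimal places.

Import duty = 56469.93 × 12.3% = 6945.80

Import duty: SGD 6945.80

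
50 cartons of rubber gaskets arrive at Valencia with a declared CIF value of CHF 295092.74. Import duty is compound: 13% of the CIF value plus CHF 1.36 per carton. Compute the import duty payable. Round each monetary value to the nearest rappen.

Ad valorem component: 295092.74 × 13% = 38362.06
Specific component: 50 × 1.36 = 68.00
Import duty = 38362.06 + 68.00 = 38430.06

Import duty: CHF 38430.06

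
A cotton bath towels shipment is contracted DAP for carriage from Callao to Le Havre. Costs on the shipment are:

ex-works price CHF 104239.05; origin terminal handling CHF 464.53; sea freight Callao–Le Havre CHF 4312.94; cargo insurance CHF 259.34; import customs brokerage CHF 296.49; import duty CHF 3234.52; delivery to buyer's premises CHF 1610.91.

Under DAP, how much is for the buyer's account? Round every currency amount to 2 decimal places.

Buyer's account: CHF 3531.01

DAP: the seller bears all costs to the named destination except import duty and clearance.
Seller's account: goods 104239.05 + origin terminal 464.53 + freight 4312.94 + insurance 259.34 + delivery 1610.91 = 110886.77
Buyer's account: brokerage 296.49 + duty 3234.52 = 3531.01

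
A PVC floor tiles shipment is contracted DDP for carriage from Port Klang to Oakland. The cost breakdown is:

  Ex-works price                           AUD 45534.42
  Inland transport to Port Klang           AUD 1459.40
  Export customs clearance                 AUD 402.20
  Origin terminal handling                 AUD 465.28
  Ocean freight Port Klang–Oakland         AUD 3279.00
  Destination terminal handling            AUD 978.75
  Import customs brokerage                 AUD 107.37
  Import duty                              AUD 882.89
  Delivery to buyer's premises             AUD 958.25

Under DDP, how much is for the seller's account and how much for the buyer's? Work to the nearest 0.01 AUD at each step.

DDP: the seller bears all costs including import duty.
Seller's account: goods 45534.42 + inland to port 1459.40 + export clearance 402.20 + origin terminal 465.28 + freight 3279.00 + destination terminal 978.75 + brokerage 107.37 + duty 882.89 + delivery 958.25 = 54067.56
Buyer's account: 0.00

Seller: AUD 54067.56; buyer: AUD 0.00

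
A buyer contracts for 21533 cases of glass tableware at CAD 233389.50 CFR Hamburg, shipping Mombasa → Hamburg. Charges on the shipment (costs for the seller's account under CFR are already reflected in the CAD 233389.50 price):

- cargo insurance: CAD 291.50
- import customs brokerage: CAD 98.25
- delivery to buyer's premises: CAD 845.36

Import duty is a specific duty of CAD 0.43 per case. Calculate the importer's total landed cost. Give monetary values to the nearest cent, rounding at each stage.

CFR: the seller pays costs through ocean freight to the destination port, but not insurance.
CIF value = CFR price + insurance = 233389.50 + 291.50 = 233681.00
Import duty = 21533 × 0.43 = 9259.19
Buyer bears: insurance 291.50 + brokerage 98.25 + delivery 845.36 + duty 9259.19 = 10494.30
Landed cost = invoice 233389.50 + 10494.30 = 243883.80

Total landed cost: CAD 243883.80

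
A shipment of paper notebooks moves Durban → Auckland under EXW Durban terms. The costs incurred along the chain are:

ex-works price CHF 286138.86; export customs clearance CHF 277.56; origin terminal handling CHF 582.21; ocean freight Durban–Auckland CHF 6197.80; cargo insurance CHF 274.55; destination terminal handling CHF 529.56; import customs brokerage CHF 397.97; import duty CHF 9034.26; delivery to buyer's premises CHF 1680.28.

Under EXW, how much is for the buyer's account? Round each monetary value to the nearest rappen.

Buyer's account: CHF 18974.19

EXW: the seller makes goods available at their premises; the buyer bears all onward costs.
Seller's account: goods 286138.86 = 286138.86
Buyer's account: export clearance 277.56 + origin terminal 582.21 + freight 6197.80 + insurance 274.55 + destination terminal 529.56 + brokerage 397.97 + duty 9034.26 + delivery 1680.28 = 18974.19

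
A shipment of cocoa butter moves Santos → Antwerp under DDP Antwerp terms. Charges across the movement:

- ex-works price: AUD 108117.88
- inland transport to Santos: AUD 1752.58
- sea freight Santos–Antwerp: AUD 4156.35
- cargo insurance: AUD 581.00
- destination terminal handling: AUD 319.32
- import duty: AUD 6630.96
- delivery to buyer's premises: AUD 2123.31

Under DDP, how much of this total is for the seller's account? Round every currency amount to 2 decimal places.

Seller's account: AUD 123681.40

DDP: the seller bears all costs including import duty.
Seller's account: goods 108117.88 + inland to port 1752.58 + freight 4156.35 + insurance 581.00 + destination terminal 319.32 + duty 6630.96 + delivery 2123.31 = 123681.40
Buyer's account: 0.00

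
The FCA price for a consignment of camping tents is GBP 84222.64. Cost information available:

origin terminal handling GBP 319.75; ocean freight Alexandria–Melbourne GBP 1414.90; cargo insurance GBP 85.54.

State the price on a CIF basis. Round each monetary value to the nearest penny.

CIF price: GBP 86042.83

From FCA to CIF, the seller additionally bears: origin terminal, freight, insurance.
CIF price = 84222.64 + 319.75 + 1414.90 + 85.54 = 86042.83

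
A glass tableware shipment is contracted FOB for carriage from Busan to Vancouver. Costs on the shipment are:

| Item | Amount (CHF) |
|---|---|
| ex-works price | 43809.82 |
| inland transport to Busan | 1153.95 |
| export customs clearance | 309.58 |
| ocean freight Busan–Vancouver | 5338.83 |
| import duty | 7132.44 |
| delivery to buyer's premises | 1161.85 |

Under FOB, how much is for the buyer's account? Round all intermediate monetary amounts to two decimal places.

FOB: the seller bears costs until goods are on board at the origin port; the buyer bears freight, insurance and all costs thereafter.
Seller's account: goods 43809.82 + inland to port 1153.95 + export clearance 309.58 = 45273.35
Buyer's account: freight 5338.83 + duty 7132.44 + delivery 1161.85 = 13633.12

Buyer's account: CHF 13633.12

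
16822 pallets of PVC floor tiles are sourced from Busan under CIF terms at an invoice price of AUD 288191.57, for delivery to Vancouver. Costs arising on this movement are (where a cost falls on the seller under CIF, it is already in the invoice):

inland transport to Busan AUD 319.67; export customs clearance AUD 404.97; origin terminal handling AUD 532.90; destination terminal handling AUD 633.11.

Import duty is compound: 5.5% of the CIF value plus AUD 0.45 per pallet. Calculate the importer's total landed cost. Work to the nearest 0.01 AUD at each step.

CIF: the seller pays costs through ocean freight and marine insurance to the destination port.
Already in the invoice (seller's account under CIF): inland to port, export clearance, origin terminal — exclude.
The CIF price already equals the CIF value: 288191.57
Ad valorem component: 288191.57 × 5.5% = 15850.54
Specific component: 16822 × 0.45 = 7569.90
Import duty = 15850.54 + 7569.90 = 23420.44
Buyer bears: destination terminal 633.11 + duty 23420.44 = 24053.55
Landed cost = invoice 288191.57 + 24053.55 = 312245.12

Total landed cost: AUD 312245.12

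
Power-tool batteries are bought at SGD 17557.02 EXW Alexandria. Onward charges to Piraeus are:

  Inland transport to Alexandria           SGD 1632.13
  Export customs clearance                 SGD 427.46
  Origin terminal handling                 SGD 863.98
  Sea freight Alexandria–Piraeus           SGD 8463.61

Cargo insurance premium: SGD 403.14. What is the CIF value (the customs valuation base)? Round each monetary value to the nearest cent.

CIF = EXW price + pre-shipment costs + freight + insurance
CIF = 17557.02 + 1632.13 + 427.46 + 863.98 + 8463.61 + 403.14 = 29347.34

CIF value: SGD 29347.34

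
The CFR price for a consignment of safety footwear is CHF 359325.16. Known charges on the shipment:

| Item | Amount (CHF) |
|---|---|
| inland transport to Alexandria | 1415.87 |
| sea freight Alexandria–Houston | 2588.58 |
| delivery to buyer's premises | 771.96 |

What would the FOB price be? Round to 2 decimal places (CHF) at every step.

FOB price: CHF 356736.58

Not relevant to the conversion: inland to port — on the seller under both CFR and FOB; already in the CFR price and stays in the FOB price. delivery — on the buyer under both terms; not part of either seller's price.
From CFR to FOB, the seller no longer bears: freight.
FOB price = 359325.16 − 2588.58 = 356736.58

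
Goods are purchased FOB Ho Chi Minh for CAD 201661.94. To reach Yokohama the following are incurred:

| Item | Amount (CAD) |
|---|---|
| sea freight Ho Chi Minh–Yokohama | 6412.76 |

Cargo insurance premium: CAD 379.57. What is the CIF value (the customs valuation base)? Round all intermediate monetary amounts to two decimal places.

CIF = FOB price + freight + insurance
CIF = 201661.94 + 6412.76 + 379.57 = 208454.27

CIF value: CAD 208454.27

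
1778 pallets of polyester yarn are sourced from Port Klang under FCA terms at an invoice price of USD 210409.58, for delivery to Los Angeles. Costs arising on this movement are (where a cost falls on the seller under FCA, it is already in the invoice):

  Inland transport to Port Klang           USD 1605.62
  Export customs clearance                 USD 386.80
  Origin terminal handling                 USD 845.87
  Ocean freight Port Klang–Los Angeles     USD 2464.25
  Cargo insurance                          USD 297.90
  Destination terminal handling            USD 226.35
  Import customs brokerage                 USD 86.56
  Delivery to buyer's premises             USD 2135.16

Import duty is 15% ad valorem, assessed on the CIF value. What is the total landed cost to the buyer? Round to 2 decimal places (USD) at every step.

FCA: the seller delivers export-cleared goods to the carrier; the buyer bears costs from that point.
Already in the invoice (seller's account under FCA): inland to port, export clearance — exclude.
CIF value = FCA price + origin terminal + freight + insurance = 210409.58 + 845.87 + 2464.25 + 297.90 = 214017.60
Import duty = 214017.60 × 15% = 32102.64
Buyer bears: origin terminal 845.87 + freight 2464.25 + insurance 297.90 + destination terminal 226.35 + brokerage 86.56 + delivery 2135.16 + duty 32102.64 = 38158.73
Landed cost = invoice 210409.58 + 38158.73 = 248568.31

Total landed cost: USD 248568.31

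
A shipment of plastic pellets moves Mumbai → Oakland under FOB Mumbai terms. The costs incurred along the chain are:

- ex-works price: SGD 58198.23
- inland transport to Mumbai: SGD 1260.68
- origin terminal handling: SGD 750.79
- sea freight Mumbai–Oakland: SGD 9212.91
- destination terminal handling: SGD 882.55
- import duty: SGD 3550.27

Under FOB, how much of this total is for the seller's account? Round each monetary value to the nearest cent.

FOB: the seller bears costs until goods are on board at the origin port; the buyer bears freight, insurance and all costs thereafter.
Seller's account: goods 58198.23 + inland to port 1260.68 + origin terminal 750.79 = 60209.70
Buyer's account: freight 9212.91 + destination terminal 882.55 + duty 3550.27 = 13645.73

Seller's account: SGD 60209.70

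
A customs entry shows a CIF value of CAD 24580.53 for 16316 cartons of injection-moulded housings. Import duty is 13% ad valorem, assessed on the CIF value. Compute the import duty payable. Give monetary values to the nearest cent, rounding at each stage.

Import duty = 24580.53 × 13% = 3195.47

Import duty: CAD 3195.47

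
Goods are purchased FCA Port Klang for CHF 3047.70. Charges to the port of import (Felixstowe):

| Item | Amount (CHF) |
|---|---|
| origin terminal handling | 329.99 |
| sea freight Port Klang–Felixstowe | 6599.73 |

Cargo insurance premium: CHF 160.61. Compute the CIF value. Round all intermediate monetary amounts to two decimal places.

CIF value: CHF 10138.03

CIF = FCA price + pre-shipment costs + freight + insurance
CIF = 3047.70 + 329.99 + 6599.73 + 160.61 = 10138.03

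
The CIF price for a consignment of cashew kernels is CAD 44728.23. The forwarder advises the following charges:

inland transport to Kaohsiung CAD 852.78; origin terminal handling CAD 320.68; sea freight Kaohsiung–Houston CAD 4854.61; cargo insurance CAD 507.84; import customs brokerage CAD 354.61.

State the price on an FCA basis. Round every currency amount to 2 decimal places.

Not relevant to the conversion: inland to port — on the seller under both CIF and FCA; already in the CIF price and stays in the FCA price. brokerage — on the buyer under both terms; not part of either seller's price.
From CIF to FCA, the seller no longer bears: origin terminal, freight, insurance.
FCA price = 44728.23 − 320.68 − 4854.61 − 507.84 = 39045.10

FCA price: CAD 39045.10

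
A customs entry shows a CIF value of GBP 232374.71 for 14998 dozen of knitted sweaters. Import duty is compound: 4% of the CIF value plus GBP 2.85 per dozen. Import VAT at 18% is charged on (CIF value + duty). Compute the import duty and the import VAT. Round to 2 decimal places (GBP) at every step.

Ad valorem component: 232374.71 × 4% = 9294.99
Specific component: 14998 × 2.85 = 42744.30
Import duty = 9294.99 + 42744.30 = 52039.29
VAT base = CIF + duty = 232374.71 + 52039.29 = 284414.00
Import VAT = 284414.00 × 18% = 51194.52

Import duty: GBP 52039.29; import VAT: GBP 51194.52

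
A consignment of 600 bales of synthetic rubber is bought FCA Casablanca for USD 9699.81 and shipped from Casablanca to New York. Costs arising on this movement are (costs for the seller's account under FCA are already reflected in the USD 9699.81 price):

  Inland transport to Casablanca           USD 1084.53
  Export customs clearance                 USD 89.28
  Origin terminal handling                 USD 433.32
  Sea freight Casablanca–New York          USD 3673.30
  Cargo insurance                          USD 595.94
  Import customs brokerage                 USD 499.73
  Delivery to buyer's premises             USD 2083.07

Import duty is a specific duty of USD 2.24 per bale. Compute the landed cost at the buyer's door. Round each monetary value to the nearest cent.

Total landed cost: USD 18329.17

FCA: the seller delivers export-cleared goods to the carrier; the buyer bears costs from that point.
Already in the invoice (seller's account under FCA): inland to port, export clearance — exclude.
CIF value = FCA price + origin terminal + freight + insurance = 9699.81 + 433.32 + 3673.30 + 595.94 = 14402.37
Import duty = 600 × 2.24 = 1344.00
Buyer bears: origin terminal 433.32 + freight 3673.30 + insurance 595.94 + brokerage 499.73 + delivery 2083.07 + duty 1344.00 = 8629.36
Landed cost = invoice 9699.81 + 8629.36 = 18329.17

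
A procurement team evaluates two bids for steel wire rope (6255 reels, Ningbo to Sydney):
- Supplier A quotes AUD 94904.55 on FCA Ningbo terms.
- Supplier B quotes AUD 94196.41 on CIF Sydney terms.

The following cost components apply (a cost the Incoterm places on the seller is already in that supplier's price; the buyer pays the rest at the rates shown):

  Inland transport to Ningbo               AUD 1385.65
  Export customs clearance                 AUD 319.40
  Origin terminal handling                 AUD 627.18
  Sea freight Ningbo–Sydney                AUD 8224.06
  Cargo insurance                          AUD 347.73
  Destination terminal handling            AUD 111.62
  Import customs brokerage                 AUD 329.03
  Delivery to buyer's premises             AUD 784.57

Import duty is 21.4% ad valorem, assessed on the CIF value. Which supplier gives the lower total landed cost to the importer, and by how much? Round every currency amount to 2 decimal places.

Supplier B is cheaper by AUD 12027.23

Supplier A (FCA):
CIF value = FCA price + origin terminal + freight + insurance = 94904.55 + 627.18 + 8224.06 + 347.73 = 104103.52
Import duty = 104103.52 × 21.4% = 22278.15
Buyer bears (A): 627.18 + 8224.06 + 347.73 + 111.62 + 329.03 + 784.57 = 10424.19
Landed cost (A) = invoice 94904.55 + 10424.19 + duty 22278.15 = 127606.89
Supplier B (CIF):
The CIF price already equals the CIF value: 94196.41
Import duty = 94196.41 × 21.4% = 20158.03
Buyer bears (B): 111.62 + 329.03 + 784.57 = 1225.22
Landed cost (B) = invoice 94196.41 + 1225.22 + duty 20158.03 = 115579.66
Difference = |127606.89 − 115579.66| = 12027.23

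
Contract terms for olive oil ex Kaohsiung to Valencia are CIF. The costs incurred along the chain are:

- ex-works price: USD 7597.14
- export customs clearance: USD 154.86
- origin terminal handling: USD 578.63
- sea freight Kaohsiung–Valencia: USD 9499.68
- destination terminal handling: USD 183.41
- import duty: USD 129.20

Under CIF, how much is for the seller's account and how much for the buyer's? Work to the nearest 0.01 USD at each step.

Seller: USD 17830.31; buyer: USD 312.61

CIF: the seller pays costs through ocean freight and marine insurance to the destination port.
Seller's account: goods 7597.14 + export clearance 154.86 + origin terminal 578.63 + freight 9499.68 = 17830.31
Buyer's account: destination terminal 183.41 + duty 129.20 = 312.61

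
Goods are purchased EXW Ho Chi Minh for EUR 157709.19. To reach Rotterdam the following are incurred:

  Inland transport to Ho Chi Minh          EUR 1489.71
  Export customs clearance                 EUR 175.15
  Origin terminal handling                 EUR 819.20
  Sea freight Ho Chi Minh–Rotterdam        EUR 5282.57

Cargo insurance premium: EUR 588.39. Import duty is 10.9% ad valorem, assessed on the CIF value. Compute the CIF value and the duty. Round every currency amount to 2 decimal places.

CIF value: EUR 166064.21; import duty: EUR 18101.00

CIF = EXW price + pre-shipment costs + freight + insurance
CIF = 157709.19 + 1489.71 + 175.15 + 819.20 + 5282.57 + 588.39 = 166064.21
Import duty = 166064.21 × 10.9% = 18101.00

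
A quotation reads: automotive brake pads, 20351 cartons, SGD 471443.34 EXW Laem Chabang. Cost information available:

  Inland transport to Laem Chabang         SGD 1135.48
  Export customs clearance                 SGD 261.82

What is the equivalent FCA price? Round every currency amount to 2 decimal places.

From EXW to FCA, the seller additionally bears: inland to port, export clearance.
FCA price = 471443.34 + 1135.48 + 261.82 = 472840.64

FCA price: SGD 472840.64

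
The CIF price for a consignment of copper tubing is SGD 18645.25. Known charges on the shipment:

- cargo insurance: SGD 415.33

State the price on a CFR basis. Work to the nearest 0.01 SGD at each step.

From CIF to CFR, the seller no longer bears: insurance.
CFR price = 18645.25 − 415.33 = 18229.92

CFR price: SGD 18229.92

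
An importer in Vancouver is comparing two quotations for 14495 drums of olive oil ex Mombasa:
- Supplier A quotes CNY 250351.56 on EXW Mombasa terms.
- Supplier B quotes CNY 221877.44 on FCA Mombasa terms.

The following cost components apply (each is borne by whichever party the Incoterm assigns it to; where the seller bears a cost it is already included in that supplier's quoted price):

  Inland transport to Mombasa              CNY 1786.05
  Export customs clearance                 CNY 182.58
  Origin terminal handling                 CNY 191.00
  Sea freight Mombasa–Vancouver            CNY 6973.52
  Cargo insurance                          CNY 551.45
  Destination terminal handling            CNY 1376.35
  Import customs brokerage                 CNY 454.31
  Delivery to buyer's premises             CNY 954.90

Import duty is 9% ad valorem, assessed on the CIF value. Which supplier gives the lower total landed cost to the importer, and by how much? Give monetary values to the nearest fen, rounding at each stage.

Supplier B is cheaper by CNY 33182.59

Supplier A (EXW):
CIF value = EXW price + inland to port + export clearance + origin terminal + freight + insurance = 250351.56 + 1786.05 + 182.58 + 191.00 + 6973.52 + 551.45 = 260036.16
Import duty = 260036.16 × 9% = 23403.25
Buyer bears (A): 1786.05 + 182.58 + 191.00 + 6973.52 + 551.45 + 1376.35 + 454.31 + 954.90 = 12470.16
Landed cost (A) = invoice 250351.56 + 12470.16 + duty 23403.25 = 286224.97
Supplier B (FCA):
CIF value = FCA price + origin terminal + freight + insurance = 221877.44 + 191.00 + 6973.52 + 551.45 = 229593.41
Import duty = 229593.41 × 9% = 20663.41
Buyer bears (B): 191.00 + 6973.52 + 551.45 + 1376.35 + 454.31 + 954.90 = 10501.53
Landed cost (B) = invoice 221877.44 + 10501.53 + duty 20663.41 = 253042.38
Difference = |286224.97 − 253042.38| = 33182.59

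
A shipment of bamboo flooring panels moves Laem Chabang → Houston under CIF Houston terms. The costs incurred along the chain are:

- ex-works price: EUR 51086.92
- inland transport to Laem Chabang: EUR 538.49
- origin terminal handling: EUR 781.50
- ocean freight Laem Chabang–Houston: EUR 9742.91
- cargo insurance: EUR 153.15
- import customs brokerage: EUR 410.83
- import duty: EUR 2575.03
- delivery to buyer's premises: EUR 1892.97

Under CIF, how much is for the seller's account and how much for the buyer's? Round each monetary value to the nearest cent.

Seller: EUR 62302.97; buyer: EUR 4878.83

CIF: the seller pays costs through ocean freight and marine insurance to the destination port.
Seller's account: goods 51086.92 + inland to port 538.49 + origin terminal 781.50 + freight 9742.91 + insurance 153.15 = 62302.97
Buyer's account: brokerage 410.83 + duty 2575.03 + delivery 1892.97 = 4878.83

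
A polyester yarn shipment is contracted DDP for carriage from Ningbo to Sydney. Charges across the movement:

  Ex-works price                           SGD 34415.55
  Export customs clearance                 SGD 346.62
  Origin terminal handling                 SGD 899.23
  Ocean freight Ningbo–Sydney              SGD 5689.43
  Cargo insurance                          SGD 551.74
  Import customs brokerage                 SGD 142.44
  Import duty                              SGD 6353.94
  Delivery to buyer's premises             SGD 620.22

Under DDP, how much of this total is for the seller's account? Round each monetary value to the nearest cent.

DDP: the seller bears all costs including import duty.
Seller's account: goods 34415.55 + export clearance 346.62 + origin terminal 899.23 + freight 5689.43 + insurance 551.74 + brokerage 142.44 + duty 6353.94 + delivery 620.22 = 49019.17
Buyer's account: 0.00

Seller's account: SGD 49019.17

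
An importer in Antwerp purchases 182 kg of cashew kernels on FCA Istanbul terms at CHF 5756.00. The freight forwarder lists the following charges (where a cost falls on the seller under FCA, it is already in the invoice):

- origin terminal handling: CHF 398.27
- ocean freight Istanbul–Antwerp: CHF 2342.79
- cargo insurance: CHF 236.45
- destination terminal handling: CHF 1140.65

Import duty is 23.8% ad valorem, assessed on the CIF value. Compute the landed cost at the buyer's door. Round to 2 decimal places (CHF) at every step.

Total landed cost: CHF 11952.74

FCA: the seller delivers export-cleared goods to the carrier; the buyer bears costs from that point.
CIF value = FCA price + origin terminal + freight + insurance = 5756.00 + 398.27 + 2342.79 + 236.45 = 8733.51
Import duty = 8733.51 × 23.8% = 2078.58
Buyer bears: origin terminal 398.27 + freight 2342.79 + insurance 236.45 + destination terminal 1140.65 + duty 2078.58 = 6196.74
Landed cost = invoice 5756.00 + 6196.74 = 11952.74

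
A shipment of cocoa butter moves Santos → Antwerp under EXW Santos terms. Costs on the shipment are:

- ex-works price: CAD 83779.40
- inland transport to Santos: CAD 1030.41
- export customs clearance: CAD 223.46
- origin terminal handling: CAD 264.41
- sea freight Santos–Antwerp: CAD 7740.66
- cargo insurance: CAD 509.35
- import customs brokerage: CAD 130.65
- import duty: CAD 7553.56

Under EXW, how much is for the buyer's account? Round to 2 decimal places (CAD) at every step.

EXW: the seller makes goods available at their premises; the buyer bears all onward costs.
Seller's account: goods 83779.40 = 83779.40
Buyer's account: inland to port 1030.41 + export clearance 223.46 + origin terminal 264.41 + freight 7740.66 + insurance 509.35 + brokerage 130.65 + duty 7553.56 = 17452.50

Buyer's account: CAD 17452.50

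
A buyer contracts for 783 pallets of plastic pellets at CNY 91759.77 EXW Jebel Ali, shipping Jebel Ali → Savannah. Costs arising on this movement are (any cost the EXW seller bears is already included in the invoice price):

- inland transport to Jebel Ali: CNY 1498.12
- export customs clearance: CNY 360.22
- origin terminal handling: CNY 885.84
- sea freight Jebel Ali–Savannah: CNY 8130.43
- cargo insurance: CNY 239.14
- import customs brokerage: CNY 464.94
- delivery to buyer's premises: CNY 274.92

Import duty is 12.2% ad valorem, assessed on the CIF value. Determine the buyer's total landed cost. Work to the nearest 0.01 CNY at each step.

EXW: the seller makes goods available at their premises; the buyer bears all onward costs.
CIF value = EXW price + inland to port + export clearance + origin terminal + freight + insurance = 91759.77 + 1498.12 + 360.22 + 885.84 + 8130.43 + 239.14 = 102873.52
Import duty = 102873.52 × 12.2% = 12550.57
Buyer bears: inland to port 1498.12 + export clearance 360.22 + origin terminal 885.84 + freight 8130.43 + insurance 239.14 + brokerage 464.94 + delivery 274.92 + duty 12550.57 = 24404.18
Landed cost = invoice 91759.77 + 24404.18 = 116163.95

Total landed cost: CNY 116163.95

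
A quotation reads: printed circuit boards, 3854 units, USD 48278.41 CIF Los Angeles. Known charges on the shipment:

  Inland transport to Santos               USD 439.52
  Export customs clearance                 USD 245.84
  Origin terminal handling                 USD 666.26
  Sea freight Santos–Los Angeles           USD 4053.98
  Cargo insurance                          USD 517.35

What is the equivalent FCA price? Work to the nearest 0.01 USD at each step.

Not relevant to the conversion: export clearance, inland to port — on the seller under both CIF and FCA; already in the CIF price and stays in the FCA price.
From CIF to FCA, the seller no longer bears: origin terminal, freight, insurance.
FCA price = 48278.41 − 666.26 − 4053.98 − 517.35 = 43040.82

FCA price: USD 43040.82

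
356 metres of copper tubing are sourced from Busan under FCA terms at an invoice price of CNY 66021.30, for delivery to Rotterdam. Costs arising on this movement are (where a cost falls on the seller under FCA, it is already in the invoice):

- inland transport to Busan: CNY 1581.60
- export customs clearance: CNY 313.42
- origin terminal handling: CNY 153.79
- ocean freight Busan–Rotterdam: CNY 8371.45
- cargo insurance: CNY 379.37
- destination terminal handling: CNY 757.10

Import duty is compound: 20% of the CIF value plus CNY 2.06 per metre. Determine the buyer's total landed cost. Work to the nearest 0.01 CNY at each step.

Total landed cost: CNY 91401.55

FCA: the seller delivers export-cleared goods to the carrier; the buyer bears costs from that point.
Already in the invoice (seller's account under FCA): inland to port, export clearance — exclude.
CIF value = FCA price + origin terminal + freight + insurance = 66021.30 + 153.79 + 8371.45 + 379.37 = 74925.91
Ad valorem component: 74925.91 × 20% = 14985.18
Specific component: 356 × 2.06 = 733.36
Import duty = 14985.18 + 733.36 = 15718.54
Buyer bears: origin terminal 153.79 + freight 8371.45 + insurance 379.37 + destination terminal 757.10 + duty 15718.54 = 25380.25
Landed cost = invoice 66021.30 + 25380.25 = 91401.55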